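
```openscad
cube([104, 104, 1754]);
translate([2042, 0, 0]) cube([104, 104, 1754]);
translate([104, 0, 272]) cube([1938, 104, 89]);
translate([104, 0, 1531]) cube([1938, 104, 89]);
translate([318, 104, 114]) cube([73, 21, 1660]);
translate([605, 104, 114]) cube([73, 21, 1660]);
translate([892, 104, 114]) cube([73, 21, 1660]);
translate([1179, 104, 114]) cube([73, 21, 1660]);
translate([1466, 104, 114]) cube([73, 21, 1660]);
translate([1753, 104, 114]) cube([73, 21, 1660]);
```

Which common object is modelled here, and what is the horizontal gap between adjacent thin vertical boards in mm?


A fence section. The picket gap is 214 mm.

Two posts, two rails, 6 pickets — a fence section. Span 1938 mm holds 6 pickets of 73 mm with 7 equal gaps: ⌊(1938 − 6·73) / 7⌋ = 214 mm.


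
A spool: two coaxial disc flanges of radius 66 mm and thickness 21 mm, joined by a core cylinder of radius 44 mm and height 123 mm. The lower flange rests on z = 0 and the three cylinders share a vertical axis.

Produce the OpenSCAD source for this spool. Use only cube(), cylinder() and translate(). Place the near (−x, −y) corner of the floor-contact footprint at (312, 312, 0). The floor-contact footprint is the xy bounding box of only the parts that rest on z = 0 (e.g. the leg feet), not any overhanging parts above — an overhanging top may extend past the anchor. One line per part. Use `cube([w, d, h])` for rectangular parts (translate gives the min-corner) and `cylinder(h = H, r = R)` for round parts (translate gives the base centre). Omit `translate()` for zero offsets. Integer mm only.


translate([378, 378, 0]) cylinder(h = 21, r = 66);
translate([378, 378, 21]) cylinder(h = 123, r = 44);
translate([378, 378, 144]) cylinder(h = 21, r = 66);


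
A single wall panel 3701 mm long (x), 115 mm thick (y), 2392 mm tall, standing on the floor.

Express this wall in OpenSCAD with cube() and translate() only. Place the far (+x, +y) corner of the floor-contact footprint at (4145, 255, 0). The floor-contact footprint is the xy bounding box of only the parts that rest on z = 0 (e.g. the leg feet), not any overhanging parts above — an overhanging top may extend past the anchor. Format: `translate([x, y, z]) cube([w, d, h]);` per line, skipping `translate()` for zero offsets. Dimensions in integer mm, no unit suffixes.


translate([444, 140, 0]) cube([3701, 115, 2392]);


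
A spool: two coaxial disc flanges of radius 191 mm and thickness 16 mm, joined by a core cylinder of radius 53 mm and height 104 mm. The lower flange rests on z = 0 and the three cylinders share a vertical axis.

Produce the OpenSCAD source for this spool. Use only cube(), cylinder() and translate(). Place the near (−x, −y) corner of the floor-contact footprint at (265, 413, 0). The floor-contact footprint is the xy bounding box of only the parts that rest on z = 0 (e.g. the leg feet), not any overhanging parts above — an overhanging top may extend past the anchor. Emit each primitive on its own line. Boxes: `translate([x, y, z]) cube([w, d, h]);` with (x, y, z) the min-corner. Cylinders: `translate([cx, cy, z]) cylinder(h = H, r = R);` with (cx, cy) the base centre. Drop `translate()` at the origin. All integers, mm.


translate([456, 604, 0]) cylinder(h = 16, r = 191);
translate([456, 604, 16]) cylinder(h = 104, r = 53);
translate([456, 604, 120]) cylinder(h = 16, r = 191);


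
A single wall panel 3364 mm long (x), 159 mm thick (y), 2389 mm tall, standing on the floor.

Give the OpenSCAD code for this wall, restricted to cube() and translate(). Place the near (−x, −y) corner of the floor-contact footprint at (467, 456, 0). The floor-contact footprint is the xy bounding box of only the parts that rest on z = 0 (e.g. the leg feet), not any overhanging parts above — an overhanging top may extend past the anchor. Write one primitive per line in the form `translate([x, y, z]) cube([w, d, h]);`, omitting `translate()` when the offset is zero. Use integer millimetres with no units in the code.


translate([467, 456, 0]) cube([3364, 159, 2389]);


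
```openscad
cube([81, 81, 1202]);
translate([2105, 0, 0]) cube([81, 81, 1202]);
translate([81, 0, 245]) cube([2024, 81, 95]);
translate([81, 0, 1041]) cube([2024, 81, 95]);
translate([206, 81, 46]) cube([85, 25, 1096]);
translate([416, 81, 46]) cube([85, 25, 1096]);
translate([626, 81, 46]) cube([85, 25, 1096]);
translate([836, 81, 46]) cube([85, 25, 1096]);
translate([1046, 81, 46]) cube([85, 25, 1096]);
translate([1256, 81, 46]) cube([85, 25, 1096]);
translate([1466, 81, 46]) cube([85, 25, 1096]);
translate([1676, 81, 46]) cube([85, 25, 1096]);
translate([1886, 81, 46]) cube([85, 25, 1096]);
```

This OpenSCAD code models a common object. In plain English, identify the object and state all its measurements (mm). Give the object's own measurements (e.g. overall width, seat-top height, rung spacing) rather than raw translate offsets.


A fence section. Two 81×81 mm posts, 1202 mm tall, stand on the floor with a clear span of 2024 mm between their inner faces. Two horizontal rails of 81×95 mm section span the gap between the posts with their undersides at z = 245 mm and z = 1041 mm, flush with the posts' −y face. 9 pickets, each 85 mm wide, 25 mm thick and 1096 mm tall, are fixed to the +y face of the rails with their bottoms at z = 46 mm, spaced across the span with a 125 mm gap after the −x post and between neighbouring pickets, with 134 mm left before the +x post.


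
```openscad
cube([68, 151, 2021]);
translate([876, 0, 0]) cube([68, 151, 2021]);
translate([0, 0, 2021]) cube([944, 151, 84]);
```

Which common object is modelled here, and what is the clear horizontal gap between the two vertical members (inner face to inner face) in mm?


A door frame. The clear opening width is 808 mm.

Two 2021 mm tall posts with a header on top — a door frame. The left jamb is 68 mm wide at x = 0; the right jamb starts at x = 876. The clear opening is 876 − 68 = 808 mm.


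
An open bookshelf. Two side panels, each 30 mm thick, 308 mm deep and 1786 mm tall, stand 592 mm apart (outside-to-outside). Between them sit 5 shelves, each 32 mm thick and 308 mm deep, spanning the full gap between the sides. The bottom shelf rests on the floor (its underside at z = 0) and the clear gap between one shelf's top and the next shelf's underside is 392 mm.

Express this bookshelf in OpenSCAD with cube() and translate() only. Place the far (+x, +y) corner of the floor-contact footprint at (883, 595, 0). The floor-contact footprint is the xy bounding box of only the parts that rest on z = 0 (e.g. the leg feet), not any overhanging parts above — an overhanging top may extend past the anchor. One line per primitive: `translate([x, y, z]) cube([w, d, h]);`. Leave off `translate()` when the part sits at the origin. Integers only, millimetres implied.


translate([291, 287, 0]) cube([30, 308, 1786]);
translate([853, 287, 0]) cube([30, 308, 1786]);
translate([321, 287, 0]) cube([532, 308, 32]);
translate([321, 287, 424]) cube([532, 308, 32]);
translate([321, 287, 848]) cube([532, 308, 32]);
translate([321, 287, 1272]) cube([532, 308, 32]);
translate([321, 287, 1696]) cube([532, 308, 32]);


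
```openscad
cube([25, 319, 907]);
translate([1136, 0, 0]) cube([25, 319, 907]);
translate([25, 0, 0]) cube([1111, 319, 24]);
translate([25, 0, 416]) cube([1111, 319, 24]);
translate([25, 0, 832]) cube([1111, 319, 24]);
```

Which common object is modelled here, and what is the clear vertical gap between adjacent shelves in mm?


A bookshelf. The clear shelf gap is 392 mm.

Two tall side panels with 3 horizontal boards between them — a bookshelf. The first two shelf undersides are at z = 0 and z = 416; with shelf thickness 24, the clear gap is 416 − 0 − 24 = 392 mm.


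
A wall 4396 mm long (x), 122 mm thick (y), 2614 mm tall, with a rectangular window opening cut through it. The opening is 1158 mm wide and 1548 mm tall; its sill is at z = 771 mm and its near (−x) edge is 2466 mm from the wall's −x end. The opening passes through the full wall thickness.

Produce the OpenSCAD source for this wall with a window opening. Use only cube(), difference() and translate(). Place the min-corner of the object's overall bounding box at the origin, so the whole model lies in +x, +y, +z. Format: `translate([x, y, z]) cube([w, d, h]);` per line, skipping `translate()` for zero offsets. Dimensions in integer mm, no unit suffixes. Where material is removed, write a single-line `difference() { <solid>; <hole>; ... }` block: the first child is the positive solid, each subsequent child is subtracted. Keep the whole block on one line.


difference() { cube([4396, 122, 2614]); translate([2466, 0, 771]) cube([1158, 122, 1548]); }


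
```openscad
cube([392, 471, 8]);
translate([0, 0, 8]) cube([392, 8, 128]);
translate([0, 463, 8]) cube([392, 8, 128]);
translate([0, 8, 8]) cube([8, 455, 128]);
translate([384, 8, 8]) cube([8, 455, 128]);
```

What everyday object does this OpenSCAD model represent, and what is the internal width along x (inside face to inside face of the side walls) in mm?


An open box. The internal width is 376 mm.

A 392×471 base slab with four walls standing on it — an open box. The base is 392 mm wide and the walls are 8 mm thick, so the internal width is 392 − 2 × 8 = 376 mm.


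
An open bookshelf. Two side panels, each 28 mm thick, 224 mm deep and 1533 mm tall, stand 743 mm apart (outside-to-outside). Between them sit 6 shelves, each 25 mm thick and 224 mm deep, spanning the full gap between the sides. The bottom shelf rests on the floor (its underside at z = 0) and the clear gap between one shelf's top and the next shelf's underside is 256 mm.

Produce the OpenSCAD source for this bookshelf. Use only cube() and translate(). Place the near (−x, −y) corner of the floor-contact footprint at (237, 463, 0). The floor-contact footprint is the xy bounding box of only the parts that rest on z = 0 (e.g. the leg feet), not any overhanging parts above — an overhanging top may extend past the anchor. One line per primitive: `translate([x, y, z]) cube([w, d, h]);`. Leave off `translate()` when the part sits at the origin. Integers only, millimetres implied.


translate([237, 463, 0]) cube([28, 224, 1533]);
translate([952, 463, 0]) cube([28, 224, 1533]);
translate([265, 463, 0]) cube([687, 224, 25]);
translate([265, 463, 281]) cube([687, 224, 25]);
translate([265, 463, 562]) cube([687, 224, 25]);
translate([265, 463, 843]) cube([687, 224, 25]);
translate([265, 463, 1124]) cube([687, 224, 25]);
translate([265, 463, 1405]) cube([687, 224, 25]);


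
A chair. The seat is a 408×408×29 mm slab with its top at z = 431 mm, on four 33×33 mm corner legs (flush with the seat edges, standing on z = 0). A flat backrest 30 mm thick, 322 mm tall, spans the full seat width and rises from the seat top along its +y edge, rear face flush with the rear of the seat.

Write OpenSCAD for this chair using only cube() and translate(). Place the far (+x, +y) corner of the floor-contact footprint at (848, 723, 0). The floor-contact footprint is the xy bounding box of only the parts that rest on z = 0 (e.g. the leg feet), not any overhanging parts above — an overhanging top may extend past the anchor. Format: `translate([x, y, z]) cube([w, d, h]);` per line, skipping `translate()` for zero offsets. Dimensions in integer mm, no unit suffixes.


// leg_h = 431 - 29 = 402
translate([440, 315, 402]) cube([408, 408, 29]);
translate([440, 315, 0]) cube([33, 33, 402]);
translate([815, 315, 0]) cube([33, 33, 402]);
translate([440, 690, 0]) cube([33, 33, 402]);
translate([815, 690, 0]) cube([33, 33, 402]);
translate([440, 693, 431]) cube([408, 30, 322]);


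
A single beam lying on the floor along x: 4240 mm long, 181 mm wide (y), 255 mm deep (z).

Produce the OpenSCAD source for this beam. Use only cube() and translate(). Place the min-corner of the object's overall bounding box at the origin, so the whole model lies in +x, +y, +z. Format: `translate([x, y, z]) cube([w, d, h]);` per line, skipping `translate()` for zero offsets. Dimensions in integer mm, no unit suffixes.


cube([4240, 181, 255]);


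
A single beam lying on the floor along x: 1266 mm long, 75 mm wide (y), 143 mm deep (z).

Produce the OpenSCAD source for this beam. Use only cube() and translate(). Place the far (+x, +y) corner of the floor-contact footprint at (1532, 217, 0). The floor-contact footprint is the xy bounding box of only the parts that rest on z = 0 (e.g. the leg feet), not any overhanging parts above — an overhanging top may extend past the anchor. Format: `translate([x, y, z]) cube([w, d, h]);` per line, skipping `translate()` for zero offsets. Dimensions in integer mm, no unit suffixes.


translate([266, 142, 0]) cube([1266, 75, 143]);


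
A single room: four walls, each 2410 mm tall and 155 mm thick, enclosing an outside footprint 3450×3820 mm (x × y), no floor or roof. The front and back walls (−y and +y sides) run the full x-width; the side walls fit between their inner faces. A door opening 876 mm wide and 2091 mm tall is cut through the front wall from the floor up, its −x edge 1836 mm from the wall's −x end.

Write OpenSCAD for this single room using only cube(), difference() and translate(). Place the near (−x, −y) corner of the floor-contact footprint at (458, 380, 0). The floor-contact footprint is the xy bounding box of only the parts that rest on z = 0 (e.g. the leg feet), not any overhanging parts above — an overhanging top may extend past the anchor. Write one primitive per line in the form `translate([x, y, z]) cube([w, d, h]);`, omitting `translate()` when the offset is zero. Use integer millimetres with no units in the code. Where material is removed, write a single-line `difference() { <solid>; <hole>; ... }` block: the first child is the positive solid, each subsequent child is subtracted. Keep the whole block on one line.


difference() { translate([458, 380, 0]) cube([3450, 155, 2410]); translate([2294, 380, 0]) cube([876, 155, 2091]); }
translate([458, 4045, 0]) cube([3450, 155, 2410]);
translate([458, 535, 0]) cube([155, 3510, 2410]);
translate([3753, 535, 0]) cube([155, 3510, 2410]);


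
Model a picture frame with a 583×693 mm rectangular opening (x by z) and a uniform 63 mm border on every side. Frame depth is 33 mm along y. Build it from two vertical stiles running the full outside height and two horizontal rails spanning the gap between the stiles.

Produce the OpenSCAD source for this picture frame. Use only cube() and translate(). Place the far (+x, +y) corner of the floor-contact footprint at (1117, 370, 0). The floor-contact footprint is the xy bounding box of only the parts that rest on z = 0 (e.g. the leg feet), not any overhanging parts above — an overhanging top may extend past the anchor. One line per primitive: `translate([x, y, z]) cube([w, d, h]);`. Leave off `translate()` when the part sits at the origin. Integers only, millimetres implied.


translate([408, 337, 0]) cube([63, 33, 819]);
translate([1054, 337, 0]) cube([63, 33, 819]);
translate([471, 337, 0]) cube([583, 33, 63]);
translate([471, 337, 756]) cube([583, 33, 63]);


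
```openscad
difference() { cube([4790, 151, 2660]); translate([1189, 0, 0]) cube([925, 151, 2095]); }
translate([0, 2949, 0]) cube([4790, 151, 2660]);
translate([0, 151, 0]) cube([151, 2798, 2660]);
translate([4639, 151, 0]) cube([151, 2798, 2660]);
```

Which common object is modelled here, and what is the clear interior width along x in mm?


A single room. The interior width is 4488 mm.

Four walls enclosing a rectangle with a door in the front wall — a room. Outside width 4790 minus two 151 mm walls gives 4488 mm.


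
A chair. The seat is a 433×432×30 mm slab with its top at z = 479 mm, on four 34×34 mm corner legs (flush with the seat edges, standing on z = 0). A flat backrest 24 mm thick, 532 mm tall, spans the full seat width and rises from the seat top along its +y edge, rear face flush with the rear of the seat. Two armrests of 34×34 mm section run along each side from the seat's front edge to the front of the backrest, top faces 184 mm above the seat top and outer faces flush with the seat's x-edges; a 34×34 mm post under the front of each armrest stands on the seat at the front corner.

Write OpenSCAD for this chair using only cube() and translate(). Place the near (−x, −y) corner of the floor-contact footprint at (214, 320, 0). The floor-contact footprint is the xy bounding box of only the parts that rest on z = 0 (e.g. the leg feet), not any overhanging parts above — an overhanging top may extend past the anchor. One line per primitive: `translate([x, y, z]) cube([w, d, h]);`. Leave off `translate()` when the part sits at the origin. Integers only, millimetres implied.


// leg_h = 479 - 30 = 449
// arm post h = 184 - 34 = 150
translate([214, 320, 449]) cube([433, 432, 30]);
translate([214, 320, 0]) cube([34, 34, 449]);
translate([613, 320, 0]) cube([34, 34, 449]);
translate([214, 718, 0]) cube([34, 34, 449]);
translate([613, 718, 0]) cube([34, 34, 449]);
translate([214, 728, 479]) cube([433, 24, 532]);
translate([214, 320, 629]) cube([34, 408, 34]);
translate([613, 320, 629]) cube([34, 408, 34]);
translate([214, 320, 479]) cube([34, 34, 150]);
translate([613, 320, 479]) cube([34, 34, 150]);


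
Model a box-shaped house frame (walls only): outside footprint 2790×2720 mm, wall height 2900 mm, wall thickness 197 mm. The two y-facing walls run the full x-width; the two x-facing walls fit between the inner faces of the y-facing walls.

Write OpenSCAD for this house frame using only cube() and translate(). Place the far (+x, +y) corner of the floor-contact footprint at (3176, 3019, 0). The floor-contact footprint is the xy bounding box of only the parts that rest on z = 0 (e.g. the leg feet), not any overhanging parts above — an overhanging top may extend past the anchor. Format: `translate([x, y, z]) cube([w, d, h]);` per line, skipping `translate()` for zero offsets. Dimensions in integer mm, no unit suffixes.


translate([386, 299, 0]) cube([2790, 197, 2900]);
translate([386, 2822, 0]) cube([2790, 197, 2900]);
translate([386, 496, 0]) cube([197, 2326, 2900]);
translate([2979, 496, 0]) cube([197, 2326, 2900]);


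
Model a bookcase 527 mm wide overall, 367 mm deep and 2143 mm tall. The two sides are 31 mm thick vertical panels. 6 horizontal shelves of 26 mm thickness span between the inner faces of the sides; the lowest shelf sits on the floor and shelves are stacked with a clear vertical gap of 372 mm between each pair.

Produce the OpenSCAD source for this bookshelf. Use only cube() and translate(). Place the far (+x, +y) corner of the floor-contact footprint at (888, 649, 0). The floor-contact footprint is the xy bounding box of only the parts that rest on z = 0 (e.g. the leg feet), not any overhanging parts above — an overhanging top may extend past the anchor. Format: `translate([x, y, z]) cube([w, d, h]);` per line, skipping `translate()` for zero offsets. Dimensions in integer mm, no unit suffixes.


translate([361, 282, 0]) cube([31, 367, 2143]);
translate([857, 282, 0]) cube([31, 367, 2143]);
translate([392, 282, 0]) cube([465, 367, 26]);
translate([392, 282, 398]) cube([465, 367, 26]);
translate([392, 282, 796]) cube([465, 367, 26]);
translate([392, 282, 1194]) cube([465, 367, 26]);
translate([392, 282, 1592]) cube([465, 367, 26]);
translate([392, 282, 1990]) cube([465, 367, 26]);


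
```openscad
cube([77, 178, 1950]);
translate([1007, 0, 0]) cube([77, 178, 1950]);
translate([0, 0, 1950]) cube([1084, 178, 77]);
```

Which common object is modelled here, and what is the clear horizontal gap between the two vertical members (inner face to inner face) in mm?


A door frame. The clear opening width is 930 mm.

Two 1950 mm tall posts with a header on top — a door frame. The left jamb is 77 mm wide at x = 0; the right jamb starts at x = 1007. The clear opening is 1007 − 77 = 930 mm.


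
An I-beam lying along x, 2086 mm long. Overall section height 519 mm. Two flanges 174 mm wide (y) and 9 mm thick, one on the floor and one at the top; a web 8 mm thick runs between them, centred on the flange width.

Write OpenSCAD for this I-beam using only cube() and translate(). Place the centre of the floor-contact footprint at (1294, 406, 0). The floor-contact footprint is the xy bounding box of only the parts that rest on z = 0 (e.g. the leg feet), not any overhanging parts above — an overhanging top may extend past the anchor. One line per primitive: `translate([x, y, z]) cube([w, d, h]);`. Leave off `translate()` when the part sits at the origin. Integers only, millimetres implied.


translate([251, 319, 0]) cube([2086, 174, 9]);
translate([251, 402, 9]) cube([2086, 8, 501]);
translate([251, 319, 510]) cube([2086, 174, 9]);


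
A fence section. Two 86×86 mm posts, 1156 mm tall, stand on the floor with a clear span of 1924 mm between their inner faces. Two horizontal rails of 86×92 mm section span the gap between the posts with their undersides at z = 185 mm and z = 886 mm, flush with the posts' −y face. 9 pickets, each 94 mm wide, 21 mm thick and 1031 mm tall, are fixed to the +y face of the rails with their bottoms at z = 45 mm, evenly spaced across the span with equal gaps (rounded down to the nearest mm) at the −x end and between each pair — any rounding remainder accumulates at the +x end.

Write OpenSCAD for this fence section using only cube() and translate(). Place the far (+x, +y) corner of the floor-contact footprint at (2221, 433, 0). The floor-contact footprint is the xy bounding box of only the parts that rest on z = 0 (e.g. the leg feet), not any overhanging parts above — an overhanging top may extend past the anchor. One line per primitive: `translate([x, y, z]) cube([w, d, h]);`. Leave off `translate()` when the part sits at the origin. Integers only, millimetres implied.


translate([125, 347, 0]) cube([86, 86, 1156]);
translate([2135, 347, 0]) cube([86, 86, 1156]);
translate([211, 347, 185]) cube([1924, 86, 92]);
translate([211, 347, 886]) cube([1924, 86, 92]);
translate([318, 433, 45]) cube([94, 21, 1031]);
translate([519, 433, 45]) cube([94, 21, 1031]);
translate([720, 433, 45]) cube([94, 21, 1031]);
translate([921, 433, 45]) cube([94, 21, 1031]);
translate([1122, 433, 45]) cube([94, 21, 1031]);
translate([1323, 433, 45]) cube([94, 21, 1031]);
translate([1524, 433, 45]) cube([94, 21, 1031]);
translate([1725, 433, 45]) cube([94, 21, 1031]);
translate([1926, 433, 45]) cube([94, 21, 1031]);


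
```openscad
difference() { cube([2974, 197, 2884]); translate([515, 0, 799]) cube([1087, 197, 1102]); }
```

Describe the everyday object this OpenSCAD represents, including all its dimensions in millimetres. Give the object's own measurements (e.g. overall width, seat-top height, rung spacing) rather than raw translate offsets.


A wall 2974 mm long (x), 197 mm thick (y), 2884 mm tall, with a rectangular window opening cut through it. The opening is 1087 mm wide and 1102 mm tall; its sill is at z = 799 mm and its near (−x) edge is 515 mm from the wall's −x end. The opening passes through the full wall thickness.


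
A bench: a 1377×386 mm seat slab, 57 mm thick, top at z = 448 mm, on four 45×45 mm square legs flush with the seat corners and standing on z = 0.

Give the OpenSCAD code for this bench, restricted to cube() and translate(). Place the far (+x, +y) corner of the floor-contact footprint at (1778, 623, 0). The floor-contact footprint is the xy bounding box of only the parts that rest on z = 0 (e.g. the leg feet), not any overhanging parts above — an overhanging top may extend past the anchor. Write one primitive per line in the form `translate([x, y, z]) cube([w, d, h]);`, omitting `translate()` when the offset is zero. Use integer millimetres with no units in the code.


translate([401, 237, 391]) cube([1377, 386, 57]);
translate([401, 237, 0]) cube([45, 45, 391]);
translate([401, 578, 0]) cube([45, 45, 391]);
translate([1733, 237, 0]) cube([45, 45, 391]);
translate([1733, 578, 0]) cube([45, 45, 391]);


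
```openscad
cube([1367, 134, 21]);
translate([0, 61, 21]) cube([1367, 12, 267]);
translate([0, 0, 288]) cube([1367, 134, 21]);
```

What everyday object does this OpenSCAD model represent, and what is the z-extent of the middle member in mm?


An I-beam. The web height is 267 mm.

Two wide flanges with a thin centred web — an I-beam. Overall 309 mm minus two 21 mm flanges gives a web of 309 − 2·21 = 267 mm.


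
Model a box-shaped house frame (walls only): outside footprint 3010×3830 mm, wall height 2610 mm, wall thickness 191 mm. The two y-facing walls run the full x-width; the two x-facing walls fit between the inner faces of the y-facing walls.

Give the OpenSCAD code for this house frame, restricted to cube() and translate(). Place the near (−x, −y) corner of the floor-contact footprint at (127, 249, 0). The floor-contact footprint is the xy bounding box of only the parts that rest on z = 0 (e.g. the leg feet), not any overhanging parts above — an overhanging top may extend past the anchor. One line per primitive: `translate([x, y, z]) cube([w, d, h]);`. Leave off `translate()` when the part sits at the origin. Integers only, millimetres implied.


translate([127, 249, 0]) cube([3010, 191, 2610]);
translate([127, 3888, 0]) cube([3010, 191, 2610]);
translate([127, 440, 0]) cube([191, 3448, 2610]);
translate([2946, 440, 0]) cube([191, 3448, 2610]);


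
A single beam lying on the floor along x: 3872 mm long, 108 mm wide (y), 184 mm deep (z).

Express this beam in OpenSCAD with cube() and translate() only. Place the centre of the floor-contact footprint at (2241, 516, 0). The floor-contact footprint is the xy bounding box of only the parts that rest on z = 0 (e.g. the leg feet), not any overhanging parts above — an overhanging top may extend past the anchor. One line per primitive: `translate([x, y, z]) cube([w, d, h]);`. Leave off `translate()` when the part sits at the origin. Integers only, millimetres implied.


translate([305, 462, 0]) cube([3872, 108, 184]);


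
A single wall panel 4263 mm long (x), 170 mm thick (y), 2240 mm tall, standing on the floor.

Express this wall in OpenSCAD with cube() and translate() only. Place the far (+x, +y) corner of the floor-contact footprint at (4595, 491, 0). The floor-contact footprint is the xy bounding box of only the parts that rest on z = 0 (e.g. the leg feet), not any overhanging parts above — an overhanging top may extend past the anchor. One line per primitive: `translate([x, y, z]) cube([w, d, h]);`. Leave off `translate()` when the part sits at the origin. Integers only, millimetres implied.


translate([332, 321, 0]) cube([4263, 170, 2240]);


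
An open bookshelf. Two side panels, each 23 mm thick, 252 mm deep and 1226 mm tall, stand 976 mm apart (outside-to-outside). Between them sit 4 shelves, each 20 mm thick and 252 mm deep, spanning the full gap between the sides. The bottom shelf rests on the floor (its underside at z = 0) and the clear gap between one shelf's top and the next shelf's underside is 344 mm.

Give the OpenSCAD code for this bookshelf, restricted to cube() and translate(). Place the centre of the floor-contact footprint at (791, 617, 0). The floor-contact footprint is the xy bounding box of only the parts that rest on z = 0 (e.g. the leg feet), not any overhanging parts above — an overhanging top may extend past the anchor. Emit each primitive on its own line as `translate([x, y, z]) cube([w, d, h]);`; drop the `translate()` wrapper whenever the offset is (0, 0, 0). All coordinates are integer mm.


translate([303, 491, 0]) cube([23, 252, 1226]);
translate([1256, 491, 0]) cube([23, 252, 1226]);
translate([326, 491, 0]) cube([930, 252, 20]);
translate([326, 491, 364]) cube([930, 252, 20]);
translate([326, 491, 728]) cube([930, 252, 20]);
translate([326, 491, 1092]) cube([930, 252, 20]);


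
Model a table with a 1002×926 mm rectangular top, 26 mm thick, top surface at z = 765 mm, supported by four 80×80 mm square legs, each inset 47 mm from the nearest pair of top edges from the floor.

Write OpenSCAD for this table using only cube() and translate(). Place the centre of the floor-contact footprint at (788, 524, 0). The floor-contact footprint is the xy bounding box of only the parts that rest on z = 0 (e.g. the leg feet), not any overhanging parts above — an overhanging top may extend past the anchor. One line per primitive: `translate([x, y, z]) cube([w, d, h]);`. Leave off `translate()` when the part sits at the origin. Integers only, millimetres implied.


translate([287, 61, 739]) cube([1002, 926, 26]);
translate([334, 108, 0]) cube([80, 80, 739]);
translate([1162, 108, 0]) cube([80, 80, 739]);
translate([334, 860, 0]) cube([80, 80, 739]);
translate([1162, 860, 0]) cube([80, 80, 739]);


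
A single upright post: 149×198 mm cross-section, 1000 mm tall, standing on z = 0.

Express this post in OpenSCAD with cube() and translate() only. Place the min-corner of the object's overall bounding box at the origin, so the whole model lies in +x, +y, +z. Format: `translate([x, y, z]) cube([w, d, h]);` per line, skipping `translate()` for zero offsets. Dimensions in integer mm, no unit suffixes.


cube([149, 198, 1000]);


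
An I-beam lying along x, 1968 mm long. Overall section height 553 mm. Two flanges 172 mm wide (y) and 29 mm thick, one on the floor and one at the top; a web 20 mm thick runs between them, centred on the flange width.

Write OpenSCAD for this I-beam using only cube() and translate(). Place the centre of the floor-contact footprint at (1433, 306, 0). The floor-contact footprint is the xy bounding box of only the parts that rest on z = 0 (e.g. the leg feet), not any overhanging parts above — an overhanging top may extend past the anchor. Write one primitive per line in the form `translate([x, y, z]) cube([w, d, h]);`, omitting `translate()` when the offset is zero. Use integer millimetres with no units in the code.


translate([449, 220, 0]) cube([1968, 172, 29]);
translate([449, 296, 29]) cube([1968, 20, 495]);
translate([449, 220, 524]) cube([1968, 172, 29]);


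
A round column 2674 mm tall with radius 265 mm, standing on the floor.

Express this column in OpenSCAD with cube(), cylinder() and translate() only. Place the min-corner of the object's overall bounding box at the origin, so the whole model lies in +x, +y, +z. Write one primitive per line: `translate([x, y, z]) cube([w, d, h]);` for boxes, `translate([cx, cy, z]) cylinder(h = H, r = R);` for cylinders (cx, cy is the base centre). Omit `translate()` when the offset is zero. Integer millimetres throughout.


translate([265, 265, 0]) cylinder(h = 2674, r = 265);


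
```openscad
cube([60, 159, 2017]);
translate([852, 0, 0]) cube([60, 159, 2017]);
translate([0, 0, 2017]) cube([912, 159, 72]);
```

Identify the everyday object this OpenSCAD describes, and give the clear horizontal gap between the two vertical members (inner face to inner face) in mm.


A door frame. The clear opening width is 792 mm.

Two 2017 mm tall posts with a header on top — a door frame. The left jamb is 60 mm wide at x = 0; the right jamb starts at x = 852. The clear opening is 852 − 60 = 792 mm.


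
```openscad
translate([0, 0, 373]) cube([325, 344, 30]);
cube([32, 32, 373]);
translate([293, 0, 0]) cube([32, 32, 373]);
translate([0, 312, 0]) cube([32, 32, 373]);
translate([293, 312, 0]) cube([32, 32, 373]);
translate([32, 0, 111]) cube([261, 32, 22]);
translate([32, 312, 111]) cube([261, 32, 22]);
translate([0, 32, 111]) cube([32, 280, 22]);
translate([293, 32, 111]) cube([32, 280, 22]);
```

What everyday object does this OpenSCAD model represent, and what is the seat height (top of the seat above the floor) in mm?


A stool. The seat height is 403 mm.

A 325×344×30 slab at z = 373 on four corner posts — a stool. The seat top is 373 + 30 = 403 mm.


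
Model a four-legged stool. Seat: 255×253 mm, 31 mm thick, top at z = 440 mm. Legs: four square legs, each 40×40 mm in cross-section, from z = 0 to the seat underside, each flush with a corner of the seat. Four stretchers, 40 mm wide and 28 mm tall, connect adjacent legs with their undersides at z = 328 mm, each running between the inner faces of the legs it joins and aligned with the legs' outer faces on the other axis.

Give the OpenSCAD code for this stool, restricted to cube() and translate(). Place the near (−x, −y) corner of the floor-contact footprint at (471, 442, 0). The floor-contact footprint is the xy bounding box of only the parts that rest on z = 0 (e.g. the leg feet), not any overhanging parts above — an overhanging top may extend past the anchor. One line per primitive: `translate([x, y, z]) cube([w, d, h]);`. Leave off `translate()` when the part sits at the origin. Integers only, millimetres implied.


translate([471, 442, 409]) cube([255, 253, 31]);
translate([471, 442, 0]) cube([40, 40, 409]);
translate([686, 442, 0]) cube([40, 40, 409]);
translate([471, 655, 0]) cube([40, 40, 409]);
translate([686, 655, 0]) cube([40, 40, 409]);
translate([511, 442, 328]) cube([175, 40, 28]);
translate([511, 655, 328]) cube([175, 40, 28]);
translate([471, 482, 328]) cube([40, 173, 28]);
translate([686, 482, 328]) cube([40, 173, 28]);


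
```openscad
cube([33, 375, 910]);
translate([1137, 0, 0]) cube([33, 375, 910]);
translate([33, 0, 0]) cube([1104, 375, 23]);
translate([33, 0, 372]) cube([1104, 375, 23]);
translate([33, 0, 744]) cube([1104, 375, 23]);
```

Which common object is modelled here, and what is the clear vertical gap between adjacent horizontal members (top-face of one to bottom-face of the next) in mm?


A bookshelf. The clear shelf gap is 349 mm.

Two tall side panels with 3 horizontal boards between them — a bookshelf. The first two shelf undersides are at z = 0 and z = 372; with shelf thickness 23, the clear gap is 372 − 0 − 23 = 349 mm.


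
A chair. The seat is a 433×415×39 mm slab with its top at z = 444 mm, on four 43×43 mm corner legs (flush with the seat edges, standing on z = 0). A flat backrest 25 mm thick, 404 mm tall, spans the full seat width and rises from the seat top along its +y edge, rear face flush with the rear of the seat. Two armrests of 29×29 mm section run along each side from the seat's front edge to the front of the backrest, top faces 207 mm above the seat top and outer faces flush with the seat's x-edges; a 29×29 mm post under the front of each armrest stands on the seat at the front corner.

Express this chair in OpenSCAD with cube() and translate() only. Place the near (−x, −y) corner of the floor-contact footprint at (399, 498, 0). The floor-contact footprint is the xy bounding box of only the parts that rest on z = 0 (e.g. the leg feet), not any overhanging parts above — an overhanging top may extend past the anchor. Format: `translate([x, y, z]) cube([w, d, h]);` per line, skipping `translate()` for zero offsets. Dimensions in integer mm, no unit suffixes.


// leg_h = 444 - 39 = 405
// arm post h = 207 - 29 = 178
translate([399, 498, 405]) cube([433, 415, 39]);
translate([399, 498, 0]) cube([43, 43, 405]);
translate([789, 498, 0]) cube([43, 43, 405]);
translate([399, 870, 0]) cube([43, 43, 405]);
translate([789, 870, 0]) cube([43, 43, 405]);
translate([399, 888, 444]) cube([433, 25, 404]);
translate([399, 498, 622]) cube([29, 390, 29]);
translate([803, 498, 622]) cube([29, 390, 29]);
translate([399, 498, 444]) cube([29, 29, 178]);
translate([803, 498, 444]) cube([29, 29, 178]);


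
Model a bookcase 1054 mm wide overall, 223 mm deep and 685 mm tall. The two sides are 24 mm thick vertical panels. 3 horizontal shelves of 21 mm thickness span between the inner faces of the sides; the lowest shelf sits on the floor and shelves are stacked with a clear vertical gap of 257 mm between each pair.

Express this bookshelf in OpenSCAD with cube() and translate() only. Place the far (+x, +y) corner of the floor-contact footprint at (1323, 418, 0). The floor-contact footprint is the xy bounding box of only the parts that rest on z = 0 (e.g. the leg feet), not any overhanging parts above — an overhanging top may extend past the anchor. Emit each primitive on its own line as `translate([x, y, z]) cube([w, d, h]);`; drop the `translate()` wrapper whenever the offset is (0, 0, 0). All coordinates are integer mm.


translate([269, 195, 0]) cube([24, 223, 685]);
translate([1299, 195, 0]) cube([24, 223, 685]);
translate([293, 195, 0]) cube([1006, 223, 21]);
translate([293, 195, 278]) cube([1006, 223, 21]);
translate([293, 195, 556]) cube([1006, 223, 21]);


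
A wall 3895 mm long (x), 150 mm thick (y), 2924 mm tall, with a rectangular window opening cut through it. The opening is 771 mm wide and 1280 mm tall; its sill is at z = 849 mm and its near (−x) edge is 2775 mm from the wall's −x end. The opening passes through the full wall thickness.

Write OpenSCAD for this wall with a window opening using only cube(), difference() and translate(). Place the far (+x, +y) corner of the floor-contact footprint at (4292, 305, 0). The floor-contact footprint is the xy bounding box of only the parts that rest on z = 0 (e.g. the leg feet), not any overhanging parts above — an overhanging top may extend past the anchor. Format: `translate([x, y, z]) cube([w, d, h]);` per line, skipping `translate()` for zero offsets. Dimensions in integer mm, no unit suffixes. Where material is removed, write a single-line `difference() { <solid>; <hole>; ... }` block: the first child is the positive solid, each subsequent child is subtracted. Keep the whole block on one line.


difference() { translate([397, 155, 0]) cube([3895, 150, 2924]); translate([3172, 155, 849]) cube([771, 150, 1280]); }


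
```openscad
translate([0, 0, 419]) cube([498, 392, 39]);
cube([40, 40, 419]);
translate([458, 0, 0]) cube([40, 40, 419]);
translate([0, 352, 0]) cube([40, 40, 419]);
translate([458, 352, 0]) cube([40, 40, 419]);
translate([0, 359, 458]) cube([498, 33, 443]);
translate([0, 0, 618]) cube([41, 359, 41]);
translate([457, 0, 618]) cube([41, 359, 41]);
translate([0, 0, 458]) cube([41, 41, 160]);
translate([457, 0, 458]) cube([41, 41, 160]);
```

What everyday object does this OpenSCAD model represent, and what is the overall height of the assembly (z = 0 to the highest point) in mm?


A chair. The overall height is 901 mm.

A slab on four corner posts with a tall panel at the back — a chair. The seat slab sits at z = 419 with thickness 39, and the 443 mm backrest starts at the seat top, so the overall height is 419 + 39 + 443 = 901 mm.


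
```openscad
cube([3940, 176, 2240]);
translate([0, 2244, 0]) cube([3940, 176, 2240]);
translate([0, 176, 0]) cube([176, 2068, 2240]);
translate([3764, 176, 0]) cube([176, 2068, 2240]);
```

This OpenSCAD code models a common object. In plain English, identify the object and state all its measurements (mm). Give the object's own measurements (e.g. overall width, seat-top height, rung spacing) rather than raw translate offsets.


The wall frame of a small rectangular building: four walls, each 2240 mm tall and 176 mm thick, enclosing a footprint 3940 mm (x) by 2420 mm (y) outside-to-outside, with no floor or roof. The front and back walls (the −y and +y sides) span the full width; the two side walls fit between them.


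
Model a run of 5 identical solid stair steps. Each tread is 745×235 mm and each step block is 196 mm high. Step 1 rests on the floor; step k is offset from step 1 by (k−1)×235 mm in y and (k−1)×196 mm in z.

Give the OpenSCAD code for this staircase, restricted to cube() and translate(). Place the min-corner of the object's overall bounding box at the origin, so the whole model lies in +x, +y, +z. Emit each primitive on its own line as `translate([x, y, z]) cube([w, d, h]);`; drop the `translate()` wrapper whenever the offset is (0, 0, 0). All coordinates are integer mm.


cube([745, 235, 196]);
translate([0, 235, 196]) cube([745, 235, 196]);
translate([0, 470, 392]) cube([745, 235, 196]);
translate([0, 705, 588]) cube([745, 235, 196]);
translate([0, 940, 784]) cube([745, 235, 196]);


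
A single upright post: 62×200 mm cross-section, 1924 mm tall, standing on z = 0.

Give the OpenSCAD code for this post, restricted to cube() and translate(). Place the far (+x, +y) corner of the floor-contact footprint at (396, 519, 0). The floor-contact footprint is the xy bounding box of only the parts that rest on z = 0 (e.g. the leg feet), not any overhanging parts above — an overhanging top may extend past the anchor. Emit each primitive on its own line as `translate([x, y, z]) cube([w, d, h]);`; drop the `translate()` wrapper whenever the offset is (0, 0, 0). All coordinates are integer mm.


translate([334, 319, 0]) cube([62, 200, 1924]);
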